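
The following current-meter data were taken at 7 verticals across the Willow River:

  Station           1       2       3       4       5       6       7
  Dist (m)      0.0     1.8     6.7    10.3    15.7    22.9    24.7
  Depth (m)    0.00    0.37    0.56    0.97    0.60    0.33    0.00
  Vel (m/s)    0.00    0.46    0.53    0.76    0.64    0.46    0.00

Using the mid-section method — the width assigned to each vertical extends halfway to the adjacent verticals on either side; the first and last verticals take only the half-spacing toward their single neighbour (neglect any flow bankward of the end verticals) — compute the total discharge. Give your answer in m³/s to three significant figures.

w_2 = (6.7 − 0.0)/2 = 3.35 m; q_2 = 0.46 × 0.37 × 3.35 = 0.5702 m³/s
w_3 = (10.3 − 1.8)/2 = 4.25 m; q_3 = 0.53 × 0.56 × 4.25 = 1.261 m³/s
w_4 = (15.7 − 6.7)/2 = 4.5 m; q_4 = 0.76 × 0.97 × 4.5 = 3.317 m³/s
w_5 = (22.9 − 10.3)/2 = 6.3 m; q_5 = 0.64 × 0.60 × 6.3 = 2.419 m³/s
w_6 = (24.7 − 15.7)/2 = 4.5 m; q_6 = 0.46 × 0.33 × 4.5 = 0.6831 m³/s
Stations 1, 7 contribute zero (depth or velocity is 0).
Q = Σ qᵢ = 8.251 m³/s

8.25 m³/s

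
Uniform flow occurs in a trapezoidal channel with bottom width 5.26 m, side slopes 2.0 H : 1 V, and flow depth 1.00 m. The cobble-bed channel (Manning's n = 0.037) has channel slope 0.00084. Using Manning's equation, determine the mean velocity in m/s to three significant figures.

0.644 m/s

A = (b + z·y)·y = (5.26 + 2.0×1.00)×1.00 = 7.260 m²
P = b + 2y√(1+z²) = 5.26 + 2×1.00×√(1+2.0²) = 9.732 m
R = A/P = 7.260/9.732 = 0.7460 m
Q = (1/n)·A·R^(2/3)·S^(1/2) = (1/0.037) × 7.260 × 0.7460^(2/3) × 0.00084^(1/2) = 4.678 m³/s
V = Q/A = 4.678/7.260 = 0.6443 m/s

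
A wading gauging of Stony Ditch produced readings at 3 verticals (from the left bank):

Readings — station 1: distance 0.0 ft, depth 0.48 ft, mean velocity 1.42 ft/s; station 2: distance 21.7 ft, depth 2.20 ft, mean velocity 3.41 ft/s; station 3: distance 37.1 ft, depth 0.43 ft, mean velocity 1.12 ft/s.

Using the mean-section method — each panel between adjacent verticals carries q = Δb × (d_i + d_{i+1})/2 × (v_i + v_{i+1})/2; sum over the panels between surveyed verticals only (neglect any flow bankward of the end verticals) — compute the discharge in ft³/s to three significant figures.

116 ft³/s

Panel 1-2: Δb = 21.7 ft, d̄ = (0.48+2.20)/2 = 1.34, v̄ = (1.42+3.41)/2 = 2.415 → q = 21.7×1.34×2.415 = 70.22 ft³/s
Panel 2-3: Δb = 15.4 ft, d̄ = (2.20+0.43)/2 = 1.315, v̄ = (3.41+1.12)/2 = 2.265 → q = 15.4×1.315×2.265 = 45.87 ft³/s
Q = Σ q = 116.1 ft³/s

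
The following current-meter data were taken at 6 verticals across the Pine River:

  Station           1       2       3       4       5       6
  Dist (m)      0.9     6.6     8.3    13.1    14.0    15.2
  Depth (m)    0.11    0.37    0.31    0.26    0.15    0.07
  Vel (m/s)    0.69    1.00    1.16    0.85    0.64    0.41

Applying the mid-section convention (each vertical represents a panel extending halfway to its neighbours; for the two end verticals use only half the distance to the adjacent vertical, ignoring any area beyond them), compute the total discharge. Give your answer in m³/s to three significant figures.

3.50 m³/s

w_1 = (6.6 − 0.9)/2 = 2.85 m; q_1 = 0.69 × 0.11 × 2.85 = 0.2163 m³/s
w_2 = (8.3 − 0.9)/2 = 3.7 m; q_2 = 1.00 × 0.37 × 3.7 = 1.369 m³/s
w_3 = (13.1 − 6.6)/2 = 3.25 m; q_3 = 1.16 × 0.31 × 3.25 = 1.169 m³/s
w_4 = (14.0 − 8.3)/2 = 2.85 m; q_4 = 0.85 × 0.26 × 2.85 = 0.6299 m³/s
w_5 = (15.2 − 13.1)/2 = 1.05 m; q_5 = 0.64 × 0.15 × 1.05 = 0.1008 m³/s
w_6 = (15.2 − 14.0)/2 = 0.6 m; q_6 = 0.41 × 0.07 × 0.6 = 0.01722 m³/s
Q = Σ qᵢ = 3.502 m³/s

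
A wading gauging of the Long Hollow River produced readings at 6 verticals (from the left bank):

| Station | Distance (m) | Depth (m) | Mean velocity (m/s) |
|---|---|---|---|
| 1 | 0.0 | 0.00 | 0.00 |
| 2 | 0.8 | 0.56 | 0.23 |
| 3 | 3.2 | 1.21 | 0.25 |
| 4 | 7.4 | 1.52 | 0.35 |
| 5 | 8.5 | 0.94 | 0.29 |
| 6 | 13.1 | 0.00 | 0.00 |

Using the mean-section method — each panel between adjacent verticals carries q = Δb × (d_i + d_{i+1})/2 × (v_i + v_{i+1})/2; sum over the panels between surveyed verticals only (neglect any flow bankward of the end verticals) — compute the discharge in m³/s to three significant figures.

Panel 1-2: Δb = 0.8 m, d̄ = (0.00+0.56)/2 = 0.28, v̄ = (0.00+0.23)/2 = 0.115 → q = 0.8×0.28×0.115 = 0.02576 m³/s
Panel 2-3: Δb = 2.4 m, d̄ = (0.56+1.21)/2 = 0.885, v̄ = (0.23+0.25)/2 = 0.24 → q = 2.4×0.885×0.24 = 0.5098 m³/s
Panel 3-4: Δb = 4.2 m, d̄ = (1.21+1.52)/2 = 1.365, v̄ = (0.25+0.35)/2 = 0.3 → q = 4.2×1.365×0.3 = 1.720 m³/s
Panel 4-5: Δb = 1.1 m, d̄ = (1.52+0.94)/2 = 1.23, v̄ = (0.35+0.29)/2 = 0.32 → q = 1.1×1.23×0.32 = 0.4330 m³/s
Panel 5-6: Δb = 4.6 m, d̄ = (0.94+0.00)/2 = 0.47, v̄ = (0.29+0.00)/2 = 0.145 → q = 4.6×0.47×0.145 = 0.3135 m³/s
Q = Σ q = 3.002 m³/s

3.00 m³/s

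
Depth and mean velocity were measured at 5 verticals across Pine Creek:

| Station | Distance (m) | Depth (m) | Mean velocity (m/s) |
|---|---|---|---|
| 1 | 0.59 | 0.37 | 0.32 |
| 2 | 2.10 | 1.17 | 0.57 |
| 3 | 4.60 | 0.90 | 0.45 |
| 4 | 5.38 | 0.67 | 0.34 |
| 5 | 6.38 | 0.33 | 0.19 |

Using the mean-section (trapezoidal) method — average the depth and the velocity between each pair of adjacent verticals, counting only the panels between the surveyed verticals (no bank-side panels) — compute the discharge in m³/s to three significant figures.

2.21 m³/s

Panel 1-2: Δb = 1.51 m, d̄ = (0.37+1.17)/2 = 0.77, v̄ = (0.32+0.57)/2 = 0.445 → q = 1.51×0.77×0.445 = 0.5174 m³/s
Panel 2-3: Δb = 2.5 m, d̄ = (1.17+0.90)/2 = 1.035, v̄ = (0.57+0.45)/2 = 0.51 → q = 2.5×1.035×0.51 = 1.320 m³/s
Panel 3-4: Δb = 0.78 m, d̄ = (0.90+0.67)/2 = 0.785, v̄ = (0.45+0.34)/2 = 0.395 → q = 0.78×0.785×0.395 = 0.2419 m³/s
Panel 4-5: Δb = 1 m, d̄ = (0.67+0.33)/2 = 0.5, v̄ = (0.34+0.19)/2 = 0.265 → q = 1×0.5×0.265 = 0.1325 m³/s
Q = Σ q = 2.211 m³/s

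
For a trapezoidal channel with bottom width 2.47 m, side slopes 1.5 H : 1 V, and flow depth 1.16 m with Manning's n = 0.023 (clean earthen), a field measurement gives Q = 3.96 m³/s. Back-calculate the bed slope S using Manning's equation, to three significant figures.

0.000525

A = (b + z·y)·y = (2.47 + 1.5×1.16)×1.16 = 4.884 m²
P = b + 2y√(1+z²) = 2.47 + 2×1.16×√(1+1.5²) = 6.652 m
R = A/P = 4.884/6.652 = 0.7341 m
S = (Q·n / (1·A·R^(2/3)))² = (3.96×0.023 / (1×4.884×0.8138))² = 0.0005252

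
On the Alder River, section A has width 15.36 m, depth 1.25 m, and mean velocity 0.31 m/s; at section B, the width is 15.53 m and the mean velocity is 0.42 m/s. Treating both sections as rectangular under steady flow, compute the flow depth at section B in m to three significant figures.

Q = A₁V₁ = (15.36×1.25) × 0.31 = 5.952 m³/s
d₂ = Q/(b₂ V₂) = 5.952/(15.53×0.42) = 0.9125 m

0.913 m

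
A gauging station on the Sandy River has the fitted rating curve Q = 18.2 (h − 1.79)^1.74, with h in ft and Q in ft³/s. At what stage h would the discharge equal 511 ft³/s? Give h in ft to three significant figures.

8.59 ft

h − h₀ = (Q/C)^(1/b) = (511/18.2)^(1/1.74) = 6.798 ft
h = 1.79 + 6.798 = 8.588 ft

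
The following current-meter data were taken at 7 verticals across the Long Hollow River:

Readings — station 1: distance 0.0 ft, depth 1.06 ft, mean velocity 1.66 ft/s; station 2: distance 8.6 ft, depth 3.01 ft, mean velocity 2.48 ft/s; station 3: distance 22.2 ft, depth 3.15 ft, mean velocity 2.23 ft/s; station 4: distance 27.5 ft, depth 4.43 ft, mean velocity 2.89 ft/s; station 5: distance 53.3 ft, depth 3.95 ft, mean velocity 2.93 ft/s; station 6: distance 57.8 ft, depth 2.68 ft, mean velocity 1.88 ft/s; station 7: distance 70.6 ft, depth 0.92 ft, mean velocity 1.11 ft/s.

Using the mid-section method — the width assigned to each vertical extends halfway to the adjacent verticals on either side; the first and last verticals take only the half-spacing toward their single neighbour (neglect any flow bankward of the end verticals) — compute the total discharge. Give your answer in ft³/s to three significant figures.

w_1 = (8.6 − 0.0)/2 = 4.3 ft; q_1 = 1.66 × 1.06 × 4.3 = 7.566 ft³/s
w_2 = (22.2 − 0.0)/2 = 11.1 ft; q_2 = 2.48 × 3.01 × 11.1 = 82.86 ft³/s
w_3 = (27.5 − 8.6)/2 = 9.45 ft; q_3 = 2.23 × 3.15 × 9.45 = 66.38 ft³/s
w_4 = (53.3 − 22.2)/2 = 15.55 ft; q_4 = 2.89 × 4.43 × 15.55 = 199.1 ft³/s
w_5 = (57.8 − 27.5)/2 = 15.15 ft; q_5 = 2.93 × 3.95 × 15.15 = 175.3 ft³/s
w_6 = (70.6 − 53.3)/2 = 8.65 ft; q_6 = 1.88 × 2.68 × 8.65 = 43.58 ft³/s
w_7 = (70.6 − 57.8)/2 = 6.4 ft; q_7 = 1.11 × 0.92 × 6.4 = 6.536 ft³/s
Q = Σ qᵢ = 581.3 ft³/s

581 ft³/s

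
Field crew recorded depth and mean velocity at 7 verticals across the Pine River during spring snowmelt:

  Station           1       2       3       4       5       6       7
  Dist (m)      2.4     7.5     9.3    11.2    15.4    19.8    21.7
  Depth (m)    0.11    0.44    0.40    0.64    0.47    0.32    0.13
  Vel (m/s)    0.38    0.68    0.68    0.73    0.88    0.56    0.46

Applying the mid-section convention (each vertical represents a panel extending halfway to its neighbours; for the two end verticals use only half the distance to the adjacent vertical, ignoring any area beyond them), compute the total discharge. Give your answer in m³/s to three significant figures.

w_1 = (7.5 − 2.4)/2 = 2.55 m; q_1 = 0.38 × 0.11 × 2.55 = 0.1066 m³/s
w_2 = (9.3 − 2.4)/2 = 3.45 m; q_2 = 0.68 × 0.44 × 3.45 = 1.032 m³/s
w_3 = (11.2 − 7.5)/2 = 1.85 m; q_3 = 0.68 × 0.40 × 1.85 = 0.5032 m³/s
w_4 = (15.4 − 9.3)/2 = 3.05 m; q_4 = 0.73 × 0.64 × 3.05 = 1.425 m³/s
w_5 = (19.8 − 11.2)/2 = 4.3 m; q_5 = 0.88 × 0.47 × 4.3 = 1.778 m³/s
w_6 = (21.7 − 15.4)/2 = 3.15 m; q_6 = 0.56 × 0.32 × 3.15 = 0.5645 m³/s
w_7 = (21.7 − 19.8)/2 = 0.95 m; q_7 = 0.46 × 0.13 × 0.95 = 0.05681 m³/s
Q = Σ qᵢ = 5.467 m³/s

5.47 m³/s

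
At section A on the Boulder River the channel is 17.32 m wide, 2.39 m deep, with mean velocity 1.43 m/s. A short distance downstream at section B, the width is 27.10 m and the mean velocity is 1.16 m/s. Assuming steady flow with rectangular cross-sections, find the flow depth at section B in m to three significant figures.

1.88 m

Q = A₁V₁ = (17.32×2.39) × 1.43 = 59.19 m³/s
d₂ = Q/(b₂ V₂) = 59.19/(27.10×1.16) = 1.883 m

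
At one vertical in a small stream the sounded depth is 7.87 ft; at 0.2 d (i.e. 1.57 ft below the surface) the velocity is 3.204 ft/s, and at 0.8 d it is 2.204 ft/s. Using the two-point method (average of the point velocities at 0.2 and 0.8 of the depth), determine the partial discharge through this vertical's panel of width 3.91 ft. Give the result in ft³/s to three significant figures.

83.2 ft³/s

v̄ = (3.204 + 2.204) / 2 = 2.704 ft/s
q = v̄ × d × w = 2.704 × 7.87 × 3.91 = 83.21 ft³/s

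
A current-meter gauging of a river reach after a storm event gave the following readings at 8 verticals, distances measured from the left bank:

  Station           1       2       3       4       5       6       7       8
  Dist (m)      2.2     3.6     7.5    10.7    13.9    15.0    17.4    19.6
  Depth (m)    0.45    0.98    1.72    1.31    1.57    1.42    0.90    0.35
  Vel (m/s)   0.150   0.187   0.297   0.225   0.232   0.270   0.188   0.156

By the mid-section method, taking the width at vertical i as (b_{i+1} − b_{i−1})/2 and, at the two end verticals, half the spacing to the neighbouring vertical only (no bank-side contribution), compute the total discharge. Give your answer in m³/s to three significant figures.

5.19 m³/s

w_1 = (3.6 − 2.2)/2 = 0.7 m; q_1 = 0.150 × 0.45 × 0.7 = 0.04725 m³/s
w_2 = (7.5 − 2.2)/2 = 2.65 m; q_2 = 0.187 × 0.98 × 2.65 = 0.4856 m³/s
w_3 = (10.7 − 3.6)/2 = 3.55 m; q_3 = 0.297 × 1.72 × 3.55 = 1.813 m³/s
w_4 = (13.9 − 7.5)/2 = 3.2 m; q_4 = 0.225 × 1.31 × 3.2 = 0.9432 m³/s
w_5 = (15.0 − 10.7)/2 = 2.15 m; q_5 = 0.232 × 1.57 × 2.15 = 0.7831 m³/s
w_6 = (17.4 − 13.9)/2 = 1.75 m; q_6 = 0.270 × 1.42 × 1.75 = 0.6710 m³/s
w_7 = (19.6 − 15.0)/2 = 2.3 m; q_7 = 0.188 × 0.90 × 2.3 = 0.3892 m³/s
w_8 = (19.6 − 17.4)/2 = 1.1 m; q_8 = 0.156 × 0.35 × 1.1 = 0.06006 m³/s
Q = Σ qᵢ = 5.193 m³/s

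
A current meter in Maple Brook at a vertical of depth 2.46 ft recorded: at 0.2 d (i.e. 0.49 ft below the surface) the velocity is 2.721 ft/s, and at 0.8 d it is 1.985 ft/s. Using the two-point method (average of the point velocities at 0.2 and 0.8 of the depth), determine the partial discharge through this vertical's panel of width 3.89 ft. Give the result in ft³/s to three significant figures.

v̄ = (2.721 + 1.985) / 2 = 2.353 ft/s
q = v̄ × d × w = 2.353 × 2.46 × 3.89 = 22.52 ft³/s

22.5 ft³/s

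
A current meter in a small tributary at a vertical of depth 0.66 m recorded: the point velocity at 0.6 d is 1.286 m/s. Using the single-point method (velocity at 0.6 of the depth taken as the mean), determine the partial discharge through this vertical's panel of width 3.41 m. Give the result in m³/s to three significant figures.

2.89 m³/s

v̄ = v₀.₆ = 1.286 m/s
q = v̄ × d × w = 1.286 × 0.66 × 3.41 = 2.894 m³/s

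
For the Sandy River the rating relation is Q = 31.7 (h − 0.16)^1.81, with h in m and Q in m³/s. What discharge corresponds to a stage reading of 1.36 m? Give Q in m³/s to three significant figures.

Q = 31.7 × (1.36 − 0.16)^1.81 = 31.7 × 1.2^1.81 = 44.09 m³/s

44.1 m³/s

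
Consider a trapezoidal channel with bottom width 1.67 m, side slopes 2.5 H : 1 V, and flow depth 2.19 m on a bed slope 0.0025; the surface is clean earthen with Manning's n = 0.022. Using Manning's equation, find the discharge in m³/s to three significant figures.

A = (b + z·y)·y = (1.67 + 2.5×2.19)×2.19 = 15.65 m²
P = b + 2y√(1+z²) = 1.67 + 2×2.19×√(1+2.5²) = 13.46 m
R = A/P = 15.65/13.46 = 1.162 m
Q = (1/n)·A·R^(2/3)·S^(1/2) = (1/0.022) × 15.65 × 1.162^(2/3) × 0.0025^(1/2) = 39.31 m³/s

39.3 m³/s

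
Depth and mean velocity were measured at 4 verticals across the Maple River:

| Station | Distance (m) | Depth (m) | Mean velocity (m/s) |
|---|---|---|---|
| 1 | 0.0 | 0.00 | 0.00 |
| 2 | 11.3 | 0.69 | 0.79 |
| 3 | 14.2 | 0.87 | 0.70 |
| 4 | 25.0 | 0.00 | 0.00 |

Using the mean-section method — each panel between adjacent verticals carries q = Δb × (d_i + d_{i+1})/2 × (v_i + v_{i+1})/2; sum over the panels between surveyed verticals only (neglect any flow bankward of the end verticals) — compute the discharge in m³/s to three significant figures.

4.87 m³/s

Panel 1-2: Δb = 11.3 m, d̄ = (0.00+0.69)/2 = 0.345, v̄ = (0.00+0.79)/2 = 0.395 → q = 11.3×0.345×0.395 = 1.540 m³/s
Panel 2-3: Δb = 2.9 m, d̄ = (0.69+0.87)/2 = 0.78, v̄ = (0.79+0.70)/2 = 0.745 → q = 2.9×0.78×0.745 = 1.685 m³/s
Panel 3-4: Δb = 10.8 m, d̄ = (0.87+0.00)/2 = 0.435, v̄ = (0.70+0.00)/2 = 0.35 → q = 10.8×0.435×0.35 = 1.644 m³/s
Q = Σ q = 4.869 m³/s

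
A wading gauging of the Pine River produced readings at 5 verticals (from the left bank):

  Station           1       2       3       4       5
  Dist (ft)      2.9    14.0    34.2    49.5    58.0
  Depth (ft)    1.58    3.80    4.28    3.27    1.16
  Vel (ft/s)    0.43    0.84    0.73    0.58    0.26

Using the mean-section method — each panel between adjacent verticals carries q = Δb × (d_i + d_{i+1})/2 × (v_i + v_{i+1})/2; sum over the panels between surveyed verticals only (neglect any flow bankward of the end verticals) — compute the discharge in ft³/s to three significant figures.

Panel 1-2: Δb = 11.1 ft, d̄ = (1.58+3.80)/2 = 2.69, v̄ = (0.43+0.84)/2 = 0.635 → q = 11.1×2.69×0.635 = 18.96 ft³/s
Panel 2-3: Δb = 20.2 ft, d̄ = (3.80+4.28)/2 = 4.04, v̄ = (0.84+0.73)/2 = 0.785 → q = 20.2×4.04×0.785 = 64.06 ft³/s
Panel 3-4: Δb = 15.3 ft, d̄ = (4.28+3.27)/2 = 3.775, v̄ = (0.73+0.58)/2 = 0.655 → q = 15.3×3.775×0.655 = 37.83 ft³/s
Panel 4-5: Δb = 8.5 ft, d̄ = (3.27+1.16)/2 = 2.215, v̄ = (0.58+0.26)/2 = 0.42 → q = 8.5×2.215×0.42 = 7.908 ft³/s
Q = Σ q = 128.8 ft³/s

129 ft³/s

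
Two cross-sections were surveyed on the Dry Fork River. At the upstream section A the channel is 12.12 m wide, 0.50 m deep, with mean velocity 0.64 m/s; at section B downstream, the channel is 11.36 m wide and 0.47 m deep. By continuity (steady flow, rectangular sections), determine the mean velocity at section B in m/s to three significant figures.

Q = A₁V₁ = (12.12×0.50) × 0.64 = 3.878 m³/s
A₂ = 11.36 × 0.47 = 5.339 m²
V₂ = Q/A₂ = 3.878/5.339 = 0.7264 m/s

0.726 m/s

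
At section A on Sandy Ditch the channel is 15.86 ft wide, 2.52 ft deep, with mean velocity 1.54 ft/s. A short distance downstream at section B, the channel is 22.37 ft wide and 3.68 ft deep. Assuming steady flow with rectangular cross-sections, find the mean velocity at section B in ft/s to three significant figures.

Q = A₁V₁ = (15.86×2.52) × 1.54 = 61.55 ft³/s
A₂ = 22.37 × 3.68 = 82.32 ft²
V₂ = Q/A₂ = 61.55/82.32 = 0.7477 ft/s

0.748 ft/s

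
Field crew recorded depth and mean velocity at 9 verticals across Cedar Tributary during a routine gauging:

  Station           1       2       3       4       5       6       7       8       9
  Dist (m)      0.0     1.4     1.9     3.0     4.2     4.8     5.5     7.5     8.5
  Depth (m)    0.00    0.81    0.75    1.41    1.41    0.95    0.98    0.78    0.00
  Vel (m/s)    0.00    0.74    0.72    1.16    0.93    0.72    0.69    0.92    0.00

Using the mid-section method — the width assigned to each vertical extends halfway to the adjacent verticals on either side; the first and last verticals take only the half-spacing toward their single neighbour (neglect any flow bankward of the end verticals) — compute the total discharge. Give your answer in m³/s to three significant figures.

6.50 m³/s

w_2 = (1.9 − 0.0)/2 = 0.95 m; q_2 = 0.74 × 0.81 × 0.95 = 0.5694 m³/s
w_3 = (3.0 − 1.4)/2 = 0.8 m; q_3 = 0.72 × 0.75 × 0.8 = 0.4320 m³/s
w_4 = (4.2 − 1.9)/2 = 1.15 m; q_4 = 1.16 × 1.41 × 1.15 = 1.881 m³/s
w_5 = (4.8 − 3.0)/2 = 0.9 m; q_5 = 0.93 × 1.41 × 0.9 = 1.180 m³/s
w_6 = (5.5 − 4.2)/2 = 0.65 m; q_6 = 0.72 × 0.95 × 0.65 = 0.4446 m³/s
w_7 = (7.5 − 4.8)/2 = 1.35 m; q_7 = 0.69 × 0.98 × 1.35 = 0.9129 m³/s
w_8 = (8.5 − 5.5)/2 = 1.5 m; q_8 = 0.92 × 0.78 × 1.5 = 1.076 m³/s
Stations 1, 9 contribute zero (depth or velocity is 0).
Q = Σ qᵢ = 6.496 m³/s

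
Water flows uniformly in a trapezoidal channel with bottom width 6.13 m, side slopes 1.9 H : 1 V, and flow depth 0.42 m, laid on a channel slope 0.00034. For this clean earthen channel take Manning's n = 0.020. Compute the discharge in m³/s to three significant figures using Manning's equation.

A = (b + z·y)·y = (6.13 + 1.9×0.42)×0.42 = 2.910 m²
P = b + 2y√(1+z²) = 6.13 + 2×0.42×√(1+1.9²) = 7.934 m
R = A/P = 2.910/7.934 = 0.3668 m
Q = (1/n)·A·R^(2/3)·S^(1/2) = (1/0.020) × 2.910 × 0.3668^(2/3) × 0.00034^(1/2) = 1.375 m³/s

1.37 m³/s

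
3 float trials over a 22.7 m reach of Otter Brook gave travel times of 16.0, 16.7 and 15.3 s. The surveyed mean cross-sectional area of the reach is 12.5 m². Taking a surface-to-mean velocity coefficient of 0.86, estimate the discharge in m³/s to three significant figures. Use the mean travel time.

t̄ = (16.0 + 16.7 + 15.3) / 3 = 16 s
v_surface = L / t̄ = 22.7 / 16 = 1.419 m/s
v_mean = 0.86 × 1.419 = 1.220 m/s
Q = A × v_mean = 12.5 × 1.220 = 15.25 m³/s

15.3 m³/s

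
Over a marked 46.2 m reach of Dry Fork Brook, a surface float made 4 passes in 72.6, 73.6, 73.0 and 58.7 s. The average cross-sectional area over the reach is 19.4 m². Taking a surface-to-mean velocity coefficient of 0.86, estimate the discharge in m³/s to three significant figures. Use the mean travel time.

11.1 m³/s

t̄ = (72.6 + 73.6 + 73.0 + 58.7) / 4 = 69.475 s
v_surface = L / t̄ = 46.2 / 69.475 = 0.6650 m/s
v_mean = 0.86 × 0.6650 = 0.5719 m/s
Q = A × v_mean = 19.4 × 0.5719 = 11.09 m³/s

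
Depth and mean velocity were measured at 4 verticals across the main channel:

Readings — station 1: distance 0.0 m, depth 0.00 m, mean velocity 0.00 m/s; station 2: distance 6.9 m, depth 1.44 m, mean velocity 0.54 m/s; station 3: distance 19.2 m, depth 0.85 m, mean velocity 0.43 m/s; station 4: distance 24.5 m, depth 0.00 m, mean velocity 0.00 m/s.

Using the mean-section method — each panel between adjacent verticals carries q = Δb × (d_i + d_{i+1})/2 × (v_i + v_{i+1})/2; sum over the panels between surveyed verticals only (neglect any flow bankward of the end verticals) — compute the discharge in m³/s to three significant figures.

Panel 1-2: Δb = 6.9 m, d̄ = (0.00+1.44)/2 = 0.72, v̄ = (0.00+0.54)/2 = 0.27 → q = 6.9×0.72×0.27 = 1.341 m³/s
Panel 2-3: Δb = 12.3 m, d̄ = (1.44+0.85)/2 = 1.145, v̄ = (0.54+0.43)/2 = 0.485 → q = 12.3×1.145×0.485 = 6.830 m³/s
Panel 3-4: Δb = 5.3 m, d̄ = (0.85+0.00)/2 = 0.425, v̄ = (0.43+0.00)/2 = 0.215 → q = 5.3×0.425×0.215 = 0.4843 m³/s
Q = Σ q = 8.656 m³/s

8.66 m³/s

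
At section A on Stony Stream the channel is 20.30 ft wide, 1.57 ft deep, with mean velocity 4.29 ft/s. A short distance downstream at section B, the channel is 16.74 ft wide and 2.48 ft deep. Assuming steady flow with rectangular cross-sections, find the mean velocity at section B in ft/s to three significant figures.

3.29 ft/s

Q = A₁V₁ = (20.30×1.57) × 4.29 = 136.7 ft³/s
A₂ = 16.74 × 2.48 = 41.52 ft²
V₂ = Q/A₂ = 136.7/41.52 = 3.293 ft/s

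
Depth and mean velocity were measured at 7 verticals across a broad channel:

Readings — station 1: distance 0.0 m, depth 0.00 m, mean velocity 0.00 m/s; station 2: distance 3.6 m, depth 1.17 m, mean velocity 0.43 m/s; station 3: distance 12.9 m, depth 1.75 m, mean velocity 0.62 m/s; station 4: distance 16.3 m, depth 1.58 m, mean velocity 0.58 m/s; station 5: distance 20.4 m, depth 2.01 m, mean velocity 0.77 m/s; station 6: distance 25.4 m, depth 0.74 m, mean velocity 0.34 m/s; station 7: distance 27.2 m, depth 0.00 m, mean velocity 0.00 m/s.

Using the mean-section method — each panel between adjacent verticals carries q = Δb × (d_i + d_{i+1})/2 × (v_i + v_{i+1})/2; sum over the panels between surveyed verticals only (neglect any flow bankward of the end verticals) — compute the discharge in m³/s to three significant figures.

19.9 m³/s

Panel 1-2: Δb = 3.6 m, d̄ = (0.00+1.17)/2 = 0.585, v̄ = (0.00+0.43)/2 = 0.215 → q = 3.6×0.585×0.215 = 0.4528 m³/s
Panel 2-3: Δb = 9.3 m, d̄ = (1.17+1.75)/2 = 1.46, v̄ = (0.43+0.62)/2 = 0.525 → q = 9.3×1.46×0.525 = 7.128 m³/s
Panel 3-4: Δb = 3.4 m, d̄ = (1.75+1.58)/2 = 1.665, v̄ = (0.62+0.58)/2 = 0.6 → q = 3.4×1.665×0.6 = 3.397 m³/s
Panel 4-5: Δb = 4.1 m, d̄ = (1.58+2.01)/2 = 1.795, v̄ = (0.58+0.77)/2 = 0.675 → q = 4.1×1.795×0.675 = 4.968 m³/s
Panel 5-6: Δb = 5 m, d̄ = (2.01+0.74)/2 = 1.375, v̄ = (0.77+0.34)/2 = 0.555 → q = 5×1.375×0.555 = 3.816 m³/s
Panel 6-7: Δb = 1.8 m, d̄ = (0.74+0.00)/2 = 0.37, v̄ = (0.34+0.00)/2 = 0.17 → q = 1.8×0.37×0.17 = 0.1132 m³/s
Q = Σ q = 19.87 m³/s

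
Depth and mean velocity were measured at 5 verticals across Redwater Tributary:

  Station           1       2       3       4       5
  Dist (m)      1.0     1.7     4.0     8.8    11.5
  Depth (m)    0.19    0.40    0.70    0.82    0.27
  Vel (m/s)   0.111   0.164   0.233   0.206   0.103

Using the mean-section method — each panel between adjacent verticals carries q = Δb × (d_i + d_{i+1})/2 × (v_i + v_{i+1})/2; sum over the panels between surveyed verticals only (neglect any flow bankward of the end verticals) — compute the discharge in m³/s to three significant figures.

1.31 m³/s

Panel 1-2: Δb = 0.7 m, d̄ = (0.19+0.40)/2 = 0.295, v̄ = (0.111+0.164)/2 = 0.1375 → q = 0.7×0.295×0.1375 = 0.02839 m³/s
Panel 2-3: Δb = 2.3 m, d̄ = (0.40+0.70)/2 = 0.55, v̄ = (0.164+0.233)/2 = 0.1985 → q = 2.3×0.55×0.1985 = 0.2511 m³/s
Panel 3-4: Δb = 4.8 m, d̄ = (0.70+0.82)/2 = 0.76, v̄ = (0.233+0.206)/2 = 0.2195 → q = 4.8×0.76×0.2195 = 0.8007 m³/s
Panel 4-5: Δb = 2.7 m, d̄ = (0.82+0.27)/2 = 0.545, v̄ = (0.206+0.103)/2 = 0.1545 → q = 2.7×0.545×0.1545 = 0.2273 m³/s
Q = Σ q = 1.308 m³/s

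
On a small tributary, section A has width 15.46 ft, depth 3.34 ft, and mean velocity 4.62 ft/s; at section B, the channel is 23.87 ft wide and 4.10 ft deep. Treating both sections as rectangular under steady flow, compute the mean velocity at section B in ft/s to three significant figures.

Q = A₁V₁ = (15.46×3.34) × 4.62 = 238.6 ft³/s
A₂ = 23.87 × 4.10 = 97.87 ft²
V₂ = Q/A₂ = 238.6/97.87 = 2.438 ft/s

2.44 ft/s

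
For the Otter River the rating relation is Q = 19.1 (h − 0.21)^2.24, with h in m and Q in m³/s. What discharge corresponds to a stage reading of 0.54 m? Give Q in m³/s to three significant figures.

1.59 m³/s

Q = 19.1 × (0.54 − 0.21)^2.24 = 19.1 × 0.33^2.24 = 1.594 m³/s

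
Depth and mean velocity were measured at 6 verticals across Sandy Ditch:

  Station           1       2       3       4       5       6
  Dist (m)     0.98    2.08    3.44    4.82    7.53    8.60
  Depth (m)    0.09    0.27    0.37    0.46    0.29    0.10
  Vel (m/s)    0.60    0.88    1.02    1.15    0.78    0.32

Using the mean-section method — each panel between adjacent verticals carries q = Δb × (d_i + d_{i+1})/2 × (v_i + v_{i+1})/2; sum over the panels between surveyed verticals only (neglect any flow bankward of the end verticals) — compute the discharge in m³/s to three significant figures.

2.28 m³/s

Panel 1-2: Δb = 1.1 m, d̄ = (0.09+0.27)/2 = 0.18, v̄ = (0.60+0.88)/2 = 0.74 → q = 1.1×0.18×0.74 = 0.1465 m³/s
Panel 2-3: Δb = 1.36 m, d̄ = (0.27+0.37)/2 = 0.32, v̄ = (0.88+1.02)/2 = 0.95 → q = 1.36×0.32×0.95 = 0.4134 m³/s
Panel 3-4: Δb = 1.38 m, d̄ = (0.37+0.46)/2 = 0.415, v̄ = (1.02+1.15)/2 = 1.085 → q = 1.38×0.415×1.085 = 0.6214 m³/s
Panel 4-5: Δb = 2.71 m, d̄ = (0.46+0.29)/2 = 0.375, v̄ = (1.15+0.78)/2 = 0.965 → q = 2.71×0.375×0.965 = 0.9807 m³/s
Panel 5-6: Δb = 1.07 m, d̄ = (0.29+0.10)/2 = 0.195, v̄ = (0.78+0.32)/2 = 0.55 → q = 1.07×0.195×0.55 = 0.1148 m³/s
Q = Σ q = 2.277 m³/s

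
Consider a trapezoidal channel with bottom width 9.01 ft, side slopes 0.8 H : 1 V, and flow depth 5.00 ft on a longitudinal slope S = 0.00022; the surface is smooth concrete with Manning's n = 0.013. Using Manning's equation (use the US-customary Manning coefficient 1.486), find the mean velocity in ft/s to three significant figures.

3.51 ft/s

A = (b + z·y)·y = (9.01 + 0.8×5.00)×5.00 = 65.05 ft²
P = b + 2y√(1+z²) = 9.01 + 2×5.00×√(1+0.8²) = 21.82 ft
R = A/P = 65.05/21.82 = 2.982 ft
Q = (1.486/n)·A·R^(2/3)·S^(1/2) = (1.486/0.013) × 65.05 × 2.982^(2/3) × 0.00022^(1/2) = 228.5 ft³/s
V = Q/A = 228.5/65.05 = 3.512 ft/s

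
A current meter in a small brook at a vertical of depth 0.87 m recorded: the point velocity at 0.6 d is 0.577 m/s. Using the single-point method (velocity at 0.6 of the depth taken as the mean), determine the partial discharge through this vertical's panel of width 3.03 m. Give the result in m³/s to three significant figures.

v̄ = v₀.₆ = 0.577 m/s
q = v̄ × d × w = 0.5770 × 0.87 × 3.03 = 1.521 m³/s

1.52 m³/s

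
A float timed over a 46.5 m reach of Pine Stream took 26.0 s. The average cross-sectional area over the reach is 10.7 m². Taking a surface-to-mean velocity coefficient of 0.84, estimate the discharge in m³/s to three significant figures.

16.1 m³/s

v_surface = L / t̄ = 46.5 / 26 = 1.788 m/s
v_mean = 0.84 × 1.788 = 1.502 m/s
Q = A × v_mean = 10.7 × 1.502 = 16.07 m³/s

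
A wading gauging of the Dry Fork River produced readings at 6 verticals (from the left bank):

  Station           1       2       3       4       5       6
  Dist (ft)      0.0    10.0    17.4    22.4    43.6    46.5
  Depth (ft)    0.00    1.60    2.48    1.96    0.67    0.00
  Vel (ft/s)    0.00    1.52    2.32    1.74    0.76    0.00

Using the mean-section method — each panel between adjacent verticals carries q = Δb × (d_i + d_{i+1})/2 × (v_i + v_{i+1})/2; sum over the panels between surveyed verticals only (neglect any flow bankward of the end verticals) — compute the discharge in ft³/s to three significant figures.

Panel 1-2: Δb = 10 ft, d̄ = (0.00+1.60)/2 = 0.8, v̄ = (0.00+1.52)/2 = 0.76 → q = 10×0.8×0.76 = 6.080 ft³/s
Panel 2-3: Δb = 7.4 ft, d̄ = (1.60+2.48)/2 = 2.04, v̄ = (1.52+2.32)/2 = 1.92 → q = 7.4×2.04×1.92 = 28.98 ft³/s
Panel 3-4: Δb = 5 ft, d̄ = (2.48+1.96)/2 = 2.22, v̄ = (2.32+1.74)/2 = 2.03 → q = 5×2.22×2.03 = 22.53 ft³/s
Panel 4-5: Δb = 21.2 ft, d̄ = (1.96+0.67)/2 = 1.315, v̄ = (1.74+0.76)/2 = 1.25 → q = 21.2×1.315×1.25 = 34.85 ft³/s
Panel 5-6: Δb = 2.9 ft, d̄ = (0.67+0.00)/2 = 0.335, v̄ = (0.76+0.00)/2 = 0.38 → q = 2.9×0.335×0.38 = 0.3692 ft³/s
Q = Σ q = 92.81 ft³/s

92.8 ft³/s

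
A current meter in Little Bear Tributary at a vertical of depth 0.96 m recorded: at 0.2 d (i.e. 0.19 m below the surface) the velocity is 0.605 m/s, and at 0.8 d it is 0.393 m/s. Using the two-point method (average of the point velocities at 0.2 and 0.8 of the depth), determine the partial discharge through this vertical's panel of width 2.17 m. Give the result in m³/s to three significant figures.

v̄ = (0.605 + 0.393) / 2 = 0.4990 m/s
q = v̄ × d × w = 0.4990 × 0.96 × 2.17 = 1.040 m³/s

1.04 m³/s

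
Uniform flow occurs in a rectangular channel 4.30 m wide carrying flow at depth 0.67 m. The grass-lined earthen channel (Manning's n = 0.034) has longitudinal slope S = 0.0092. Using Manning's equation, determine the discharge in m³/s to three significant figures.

A = b·y = 4.30 × 0.67 = 2.881 m²
P = b + 2y = 4.30 + 2×0.67 = 5.640 m
R = A/P = 2.881/5.640 = 0.5108 m
Q = (1/n)·A·R^(2/3)·S^(1/2) = (1/0.034) × 2.881 × 0.5108^(2/3) × 0.0092^(1/2) = 5.194 m³/s

5.19 m³/s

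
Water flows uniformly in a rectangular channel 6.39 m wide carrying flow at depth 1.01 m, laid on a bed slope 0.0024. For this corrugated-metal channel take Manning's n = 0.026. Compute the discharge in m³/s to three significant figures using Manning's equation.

A = b·y = 6.39 × 1.01 = 6.454 m²
P = b + 2y = 6.39 + 2×1.01 = 8.410 m
R = A/P = 6.454/8.410 = 0.7674 m
Q = (1/n)·A·R^(2/3)·S^(1/2) = (1/0.026) × 6.454 × 0.7674^(2/3) × 0.0024^(1/2) = 10.19 m³/s

10.2 m³/s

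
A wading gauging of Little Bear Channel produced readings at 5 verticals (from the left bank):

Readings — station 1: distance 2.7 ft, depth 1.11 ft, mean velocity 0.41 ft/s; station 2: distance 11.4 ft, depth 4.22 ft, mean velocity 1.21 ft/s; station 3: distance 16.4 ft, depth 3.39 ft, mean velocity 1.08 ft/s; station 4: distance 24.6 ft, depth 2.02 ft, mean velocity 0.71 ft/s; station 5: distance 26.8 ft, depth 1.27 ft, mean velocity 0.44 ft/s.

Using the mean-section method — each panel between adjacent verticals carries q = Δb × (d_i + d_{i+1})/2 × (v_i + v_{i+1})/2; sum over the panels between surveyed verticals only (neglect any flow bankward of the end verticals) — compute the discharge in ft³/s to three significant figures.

Panel 1-2: Δb = 8.7 ft, d̄ = (1.11+4.22)/2 = 2.665, v̄ = (0.41+1.21)/2 = 0.81 → q = 8.7×2.665×0.81 = 18.78 ft³/s
Panel 2-3: Δb = 5 ft, d̄ = (4.22+3.39)/2 = 3.805, v̄ = (1.21+1.08)/2 = 1.145 → q = 5×3.805×1.145 = 21.78 ft³/s
Panel 3-4: Δb = 8.2 ft, d̄ = (3.39+2.02)/2 = 2.705, v̄ = (1.08+0.71)/2 = 0.895 → q = 8.2×2.705×0.895 = 19.85 ft³/s
Panel 4-5: Δb = 2.2 ft, d̄ = (2.02+1.27)/2 = 1.645, v̄ = (0.71+0.44)/2 = 0.575 → q = 2.2×1.645×0.575 = 2.081 ft³/s
Q = Σ q = 62.50 ft³/s

62.5 ft³/s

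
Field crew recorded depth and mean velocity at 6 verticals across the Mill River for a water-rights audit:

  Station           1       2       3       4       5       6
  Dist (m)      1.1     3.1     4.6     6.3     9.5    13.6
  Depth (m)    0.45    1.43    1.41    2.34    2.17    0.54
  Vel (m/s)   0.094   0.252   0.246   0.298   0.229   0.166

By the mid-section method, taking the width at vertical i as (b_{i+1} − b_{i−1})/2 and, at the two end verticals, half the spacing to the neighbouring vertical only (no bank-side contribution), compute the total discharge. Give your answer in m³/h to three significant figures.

17800 m³/h

w_1 = (3.1 − 1.1)/2 = 1 m; q_1 = 0.094 × 0.45 × 1 = 0.04230 m³/s
w_2 = (4.6 − 1.1)/2 = 1.75 m; q_2 = 0.252 × 1.43 × 1.75 = 0.6306 m³/s
w_3 = (6.3 − 3.1)/2 = 1.6 m; q_3 = 0.246 × 1.41 × 1.6 = 0.5550 m³/s
w_4 = (9.5 − 4.6)/2 = 2.45 m; q_4 = 0.298 × 2.34 × 2.45 = 1.708 m³/s
w_5 = (13.6 − 6.3)/2 = 3.65 m; q_5 = 0.229 × 2.17 × 3.65 = 1.814 m³/s
w_6 = (13.6 − 9.5)/2 = 2.05 m; q_6 = 0.166 × 0.54 × 2.05 = 0.1838 m³/s
Q = Σ qᵢ = 4.934 m³/s
= 4.934 × 3600 = 17760 m³/h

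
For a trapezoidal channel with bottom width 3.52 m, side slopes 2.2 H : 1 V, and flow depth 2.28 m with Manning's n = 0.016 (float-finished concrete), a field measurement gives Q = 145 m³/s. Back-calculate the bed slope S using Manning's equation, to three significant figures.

0.00963

A = (b + z·y)·y = (3.52 + 2.2×2.28)×2.28 = 19.46 m²
P = b + 2y√(1+z²) = 3.52 + 2×2.28×√(1+2.2²) = 14.54 m
R = A/P = 19.46/14.54 = 1.339 m
S = (Q·n / (1·A·R^(2/3)))² = (145×0.016 / (1×19.46×1.215))² = 0.009633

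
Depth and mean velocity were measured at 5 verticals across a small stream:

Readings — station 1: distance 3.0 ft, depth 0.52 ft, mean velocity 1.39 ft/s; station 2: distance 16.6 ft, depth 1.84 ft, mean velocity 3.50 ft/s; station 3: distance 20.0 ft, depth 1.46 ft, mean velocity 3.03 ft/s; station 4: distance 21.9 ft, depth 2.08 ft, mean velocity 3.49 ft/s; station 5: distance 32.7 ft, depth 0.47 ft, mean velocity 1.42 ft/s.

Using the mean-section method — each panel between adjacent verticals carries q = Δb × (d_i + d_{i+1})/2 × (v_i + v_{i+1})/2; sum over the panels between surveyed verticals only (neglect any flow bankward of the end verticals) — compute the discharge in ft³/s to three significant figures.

102 ft³/s

Panel 1-2: Δb = 13.6 ft, d̄ = (0.52+1.84)/2 = 1.18, v̄ = (1.39+3.50)/2 = 2.445 → q = 13.6×1.18×2.445 = 39.24 ft³/s
Panel 2-3: Δb = 3.4 ft, d̄ = (1.84+1.46)/2 = 1.65, v̄ = (3.50+3.03)/2 = 3.265 → q = 3.4×1.65×3.265 = 18.32 ft³/s
Panel 3-4: Δb = 1.9 ft, d̄ = (1.46+2.08)/2 = 1.77, v̄ = (3.03+3.49)/2 = 3.26 → q = 1.9×1.77×3.26 = 10.96 ft³/s
Panel 4-5: Δb = 10.8 ft, d̄ = (2.08+0.47)/2 = 1.275, v̄ = (3.49+1.42)/2 = 2.455 → q = 10.8×1.275×2.455 = 33.81 ft³/s
Q = Σ q = 102.3 ft³/s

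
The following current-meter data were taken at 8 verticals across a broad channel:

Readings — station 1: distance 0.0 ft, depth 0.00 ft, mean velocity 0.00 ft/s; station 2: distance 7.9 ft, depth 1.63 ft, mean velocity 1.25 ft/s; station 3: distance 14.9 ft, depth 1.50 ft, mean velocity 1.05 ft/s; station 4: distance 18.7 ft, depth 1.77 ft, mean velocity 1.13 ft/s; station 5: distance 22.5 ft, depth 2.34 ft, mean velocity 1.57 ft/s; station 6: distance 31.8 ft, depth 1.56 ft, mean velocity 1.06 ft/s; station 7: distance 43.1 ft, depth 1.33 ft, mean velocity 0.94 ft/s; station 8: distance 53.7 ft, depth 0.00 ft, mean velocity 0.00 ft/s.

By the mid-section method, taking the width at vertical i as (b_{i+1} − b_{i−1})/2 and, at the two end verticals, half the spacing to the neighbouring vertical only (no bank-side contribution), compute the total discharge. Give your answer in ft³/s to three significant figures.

w_2 = (14.9 − 0.0)/2 = 7.45 ft; q_2 = 1.25 × 1.63 × 7.45 = 15.18 ft³/s
w_3 = (18.7 − 7.9)/2 = 5.4 ft; q_3 = 1.05 × 1.50 × 5.4 = 8.505 ft³/s
w_4 = (22.5 − 14.9)/2 = 3.8 ft; q_4 = 1.13 × 1.77 × 3.8 = 7.600 ft³/s
w_5 = (31.8 − 18.7)/2 = 6.55 ft; q_5 = 1.57 × 2.34 × 6.55 = 24.06 ft³/s
w_6 = (43.1 − 22.5)/2 = 10.3 ft; q_6 = 1.06 × 1.56 × 10.3 = 17.03 ft³/s
w_7 = (53.7 − 31.8)/2 = 10.95 ft; q_7 = 0.94 × 1.33 × 10.95 = 13.69 ft³/s
Stations 1, 8 contribute zero (depth or velocity is 0).
Q = Σ qᵢ = 86.07 ft³/s

86.1 ft³/s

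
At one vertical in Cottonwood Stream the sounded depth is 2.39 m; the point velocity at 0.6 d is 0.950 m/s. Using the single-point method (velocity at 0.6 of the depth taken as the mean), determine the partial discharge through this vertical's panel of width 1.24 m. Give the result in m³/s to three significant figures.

2.82 m³/s

v̄ = v₀.₆ = 0.950 m/s
q = v̄ × d × w = 0.9500 × 2.39 × 1.24 = 2.815 m³/s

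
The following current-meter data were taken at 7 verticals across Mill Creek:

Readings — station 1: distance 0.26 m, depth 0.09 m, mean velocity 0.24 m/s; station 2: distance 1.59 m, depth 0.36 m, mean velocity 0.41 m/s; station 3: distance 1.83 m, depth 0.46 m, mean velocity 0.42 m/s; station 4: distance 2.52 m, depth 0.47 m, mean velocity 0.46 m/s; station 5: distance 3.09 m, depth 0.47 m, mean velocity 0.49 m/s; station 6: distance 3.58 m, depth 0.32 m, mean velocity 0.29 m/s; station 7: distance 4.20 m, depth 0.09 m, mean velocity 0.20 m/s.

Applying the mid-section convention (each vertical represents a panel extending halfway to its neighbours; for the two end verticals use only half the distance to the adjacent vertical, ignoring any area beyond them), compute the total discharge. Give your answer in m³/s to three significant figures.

w_1 = (1.59 − 0.26)/2 = 0.665 m; q_1 = 0.24 × 0.09 × 0.665 = 0.01436 m³/s
w_2 = (1.83 − 0.26)/2 = 0.785 m; q_2 = 0.41 × 0.36 × 0.785 = 0.1159 m³/s
w_3 = (2.52 − 1.59)/2 = 0.465 m; q_3 = 0.42 × 0.46 × 0.465 = 0.08984 m³/s
w_4 = (3.09 − 1.83)/2 = 0.63 m; q_4 = 0.46 × 0.47 × 0.63 = 0.1362 m³/s
w_5 = (3.58 − 2.52)/2 = 0.53 m; q_5 = 0.49 × 0.47 × 0.53 = 0.1221 m³/s
w_6 = (4.20 − 3.09)/2 = 0.555 m; q_6 = 0.29 × 0.32 × 0.555 = 0.05150 m³/s
w_7 = (4.20 − 3.58)/2 = 0.31 m; q_7 = 0.20 × 0.09 × 0.31 = 0.005580 m³/s
Q = Σ qᵢ = 0.5354 m³/s

0.535 m³/s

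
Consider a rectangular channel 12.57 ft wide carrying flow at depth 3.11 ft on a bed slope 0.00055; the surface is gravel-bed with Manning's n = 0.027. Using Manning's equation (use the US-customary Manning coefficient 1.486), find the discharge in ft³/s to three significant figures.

A = b·y = 12.57 × 3.11 = 39.09 ft²
P = b + 2y = 12.57 + 2×3.11 = 18.79 ft
R = A/P = 39.09/18.79 = 2.081 ft
Q = (1.486/n)·A·R^(2/3)·S^(1/2) = (1.486/0.027) × 39.09 × 2.081^(2/3) × 0.00055^(1/2) = 82.23 ft³/s

82.2 ft³/s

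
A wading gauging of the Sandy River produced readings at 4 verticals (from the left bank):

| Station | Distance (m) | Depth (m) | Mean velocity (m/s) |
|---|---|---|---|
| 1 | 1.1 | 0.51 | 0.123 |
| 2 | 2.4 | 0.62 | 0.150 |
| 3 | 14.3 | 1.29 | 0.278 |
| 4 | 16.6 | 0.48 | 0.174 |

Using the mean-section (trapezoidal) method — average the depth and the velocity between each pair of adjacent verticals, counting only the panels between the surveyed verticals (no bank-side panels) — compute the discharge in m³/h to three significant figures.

10800 m³/h

Panel 1-2: Δb = 1.3 m, d̄ = (0.51+0.62)/2 = 0.565, v̄ = (0.123+0.150)/2 = 0.1365 → q = 1.3×0.565×0.1365 = 0.1003 m³/s
Panel 2-3: Δb = 11.9 m, d̄ = (0.62+1.29)/2 = 0.955, v̄ = (0.150+0.278)/2 = 0.214 → q = 11.9×0.955×0.214 = 2.432 m³/s
Panel 3-4: Δb = 2.3 m, d̄ = (1.29+0.48)/2 = 0.885, v̄ = (0.278+0.174)/2 = 0.226 → q = 2.3×0.885×0.226 = 0.4600 m³/s
Q = Σ q = 2.992 m³/s
= 2.992 × 3600 = 10770 m³/h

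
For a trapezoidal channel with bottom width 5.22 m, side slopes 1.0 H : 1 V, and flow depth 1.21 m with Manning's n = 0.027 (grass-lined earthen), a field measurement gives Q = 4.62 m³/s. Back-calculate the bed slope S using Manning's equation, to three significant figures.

A = (b + z·y)·y = (5.22 + 1.0×1.21)×1.21 = 7.780 m²
P = b + 2y√(1+z²) = 5.22 + 2×1.21×√(1+1.0²) = 8.642 m
R = A/P = 7.780/8.642 = 0.9002 m
S = (Q·n / (1·A·R^(2/3)))² = (4.62×0.027 / (1×7.780×0.9323))² = 0.0002957

0.000296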